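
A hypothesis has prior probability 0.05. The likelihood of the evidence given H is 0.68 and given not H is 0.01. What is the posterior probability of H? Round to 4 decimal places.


Using Bayes' theorem:
P(E) = 0.05 * 0.68 + 0.95 * 0.01
P(E) = 0.0435
P(H|E) = (0.05 * 0.68) / 0.0435 = 0.7816

0.7816


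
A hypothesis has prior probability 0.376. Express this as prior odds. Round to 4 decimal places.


Odds = P(H) / P(not H) = 0.376 / 0.624
= 0.6026

0.6026


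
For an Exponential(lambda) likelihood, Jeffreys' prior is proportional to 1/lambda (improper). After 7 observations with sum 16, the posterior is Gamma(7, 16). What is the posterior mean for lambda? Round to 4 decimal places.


Posterior = Gamma(n, sum_x) = Gamma(7, 16)
Posterior mean = shape/rate = 7/16
= 0.4375

0.4375


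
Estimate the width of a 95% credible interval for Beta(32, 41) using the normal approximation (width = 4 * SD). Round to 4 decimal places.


For Beta(a,b): Var = ab/((a+b)^2(a+b+1))
Var = 0.0033, SD = 0.0577
Approximate 95% CI width = 4 * 0.0577 = 0.2307

0.2307


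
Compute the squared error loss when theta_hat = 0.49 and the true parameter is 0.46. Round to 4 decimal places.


L = (theta_hat - theta_true)^2
= (0.49 - 0.46)^2
= 0.03^2 = 0.0009

0.0009


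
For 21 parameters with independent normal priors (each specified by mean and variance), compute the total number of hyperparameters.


A normal prior has 2 hyperparameters per parameter.
Total = 21 * 2 = 42

42


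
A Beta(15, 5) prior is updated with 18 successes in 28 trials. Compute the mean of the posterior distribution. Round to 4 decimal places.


After update: Beta(33, 15)
Mean = 33 / (33 + 15) = 33 / 48
= 0.6875

0.6875


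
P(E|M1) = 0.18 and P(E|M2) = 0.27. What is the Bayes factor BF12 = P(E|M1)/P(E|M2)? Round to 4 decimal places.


Bayes factor BF12 = P(E|M1) / P(E|M2)
= 0.18 / 0.27
= 0.6667

0.6667


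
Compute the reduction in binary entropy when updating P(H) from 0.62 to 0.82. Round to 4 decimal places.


H_before = -p*log2(p) - (1-p)*log2(1-p) for p=0.62: 0.958
H_after for p=0.82: 0.6801
Reduction = 0.958 - 0.6801 = 0.278

0.278


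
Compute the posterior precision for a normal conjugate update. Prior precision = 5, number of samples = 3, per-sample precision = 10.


tau_post = tau_0 + n * tau
= 5 + 3 * 10 = 35

35


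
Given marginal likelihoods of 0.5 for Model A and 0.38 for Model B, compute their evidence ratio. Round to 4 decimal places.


Ratio = ML(A) / ML(B) = 0.5/0.38
= 1.3158

1.3158


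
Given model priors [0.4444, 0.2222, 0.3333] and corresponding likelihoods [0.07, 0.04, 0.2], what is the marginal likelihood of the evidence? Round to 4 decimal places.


P(E) = sum_i P(M_i) P(E|M_i)
= 0.0311 + 0.0089 + 0.0667
= 0.1067

0.1067


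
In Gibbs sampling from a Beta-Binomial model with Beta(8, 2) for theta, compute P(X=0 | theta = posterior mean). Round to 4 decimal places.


Posterior mean = alpha/(alpha+beta) = 8/10 = 0.8
P(X=0|theta=mean) = 1 - theta = 0.2

0.2


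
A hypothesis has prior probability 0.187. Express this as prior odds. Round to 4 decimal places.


Odds = P(H) / P(not H) = 0.187 / 0.813
= 0.23

0.23


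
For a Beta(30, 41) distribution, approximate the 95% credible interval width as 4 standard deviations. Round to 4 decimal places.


Variance of Beta(a,b) = ab / ((a+b)^2 * (a+b+1))
= 30*41 / ((71)^2 * 72)
= 0.0034
SD = sqrt(0.0034) = 0.0582
Width = 4 * SD = 0.2329

0.2329


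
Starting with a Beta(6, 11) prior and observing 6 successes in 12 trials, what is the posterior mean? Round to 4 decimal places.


Posterior parameters: alpha = 6 + 6 = 12
beta = 11 + 6 = 17
Posterior mean = alpha / (alpha + beta) = 12 / 29
= 0.4138

0.4138


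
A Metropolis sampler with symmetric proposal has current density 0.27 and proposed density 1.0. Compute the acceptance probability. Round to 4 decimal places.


For symmetric proposals, acceptance = min(1, pi(x*)/pi(x))
= min(1, 1.0/0.27)
= min(1, 3.7037) = 1.0

1.0


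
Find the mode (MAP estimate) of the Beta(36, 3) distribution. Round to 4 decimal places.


For Beta(a,b) with a,b > 1:
Mode = (a-1)/(a+b-2) = (36-1)/(39-2)
= 35/37 = 0.9459

0.9459


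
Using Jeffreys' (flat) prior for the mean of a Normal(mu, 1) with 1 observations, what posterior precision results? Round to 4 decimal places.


Flat prior means prior precision is 0.
Posterior precision = n / sigma^2 = 1/1 = 1.0

1.0


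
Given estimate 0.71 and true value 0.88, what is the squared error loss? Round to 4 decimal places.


Squared error = (estimate - true)^2
Difference = -0.17
Loss = -0.17^2 = 0.0289

0.0289


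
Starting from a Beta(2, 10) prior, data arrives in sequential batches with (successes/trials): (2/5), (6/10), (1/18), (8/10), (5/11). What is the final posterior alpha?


In sequential Bayesian updating, we sum all successes.
Total successes = 22
Final alpha = 2 + 22 = 24

24


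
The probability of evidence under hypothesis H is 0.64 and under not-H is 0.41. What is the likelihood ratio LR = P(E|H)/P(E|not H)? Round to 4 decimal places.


LR = 0.64 / 0.41
= 1.561

1.561


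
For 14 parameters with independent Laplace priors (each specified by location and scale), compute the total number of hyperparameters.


A Laplace prior has 2 hyperparameters per parameter.
Total = 14 * 2 = 28

28


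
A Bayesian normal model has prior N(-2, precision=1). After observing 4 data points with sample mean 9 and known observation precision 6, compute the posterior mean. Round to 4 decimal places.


Posterior mean = (prior_precision * prior_mean + n * data_precision * data_mean) / (prior_precision + n * data_precision)
Numerator = 1*-2 + 4*6*9 = 214
Denominator = 1 + 4*6 = 25
Posterior mean = 8.56

8.56


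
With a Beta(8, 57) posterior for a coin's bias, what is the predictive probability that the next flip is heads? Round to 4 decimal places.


The predictive probability equals the posterior mean.
P(next = heads) = alpha / (alpha + beta)
= 8 / 65 = 0.1231

0.1231


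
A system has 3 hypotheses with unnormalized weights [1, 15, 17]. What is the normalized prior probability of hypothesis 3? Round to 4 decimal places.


The normalized prior is the weight divided by the total.
Total weight = 33
P(H3) = 17 / 33 = 0.5152

0.5152


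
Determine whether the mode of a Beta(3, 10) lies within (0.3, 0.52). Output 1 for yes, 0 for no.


First find the mode: (a-1)/(a+b-2) = 0.1818
Is 0.1818 in (0.3, 0.52)? 0

0


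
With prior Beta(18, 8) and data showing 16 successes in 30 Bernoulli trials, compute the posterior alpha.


Conjugate update: alpha_posterior = alpha_prior + k
= 18 + 16 = 34

34


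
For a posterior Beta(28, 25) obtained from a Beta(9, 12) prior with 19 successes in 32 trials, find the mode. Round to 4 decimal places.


Mode = (alpha - 1) / (alpha + beta - 2)
= 27 / 51
= 0.5294

0.5294


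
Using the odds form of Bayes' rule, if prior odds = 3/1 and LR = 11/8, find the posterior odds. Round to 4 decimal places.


Bayes' rule in odds form: posterior odds = prior odds * LR
= (3 * 11) / (1 * 8)
= 33/8 = 4.125

4.125


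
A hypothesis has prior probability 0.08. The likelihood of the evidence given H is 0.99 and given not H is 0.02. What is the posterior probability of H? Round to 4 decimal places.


Using Bayes' theorem:
P(E) = 0.08 * 0.99 + 0.92 * 0.02
P(E) = 0.0976
P(H|E) = (0.08 * 0.99) / 0.0976 = 0.8115

0.8115


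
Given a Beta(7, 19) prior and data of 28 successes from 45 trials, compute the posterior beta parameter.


Number of failures = 45 - 28 = 17
Posterior beta = 19 + 17 = 36

36


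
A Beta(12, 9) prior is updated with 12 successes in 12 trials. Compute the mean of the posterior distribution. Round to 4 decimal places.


After update: Beta(24, 9)
Mean = 24 / (24 + 9) = 24 / 33
= 0.7273

0.7273


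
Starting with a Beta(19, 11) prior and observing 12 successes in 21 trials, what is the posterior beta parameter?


Posterior beta = prior beta + failures
Failures = 21 - 12 = 9
beta_post = 11 + 9 = 20

20


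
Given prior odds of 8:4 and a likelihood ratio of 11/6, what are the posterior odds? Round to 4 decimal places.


Posterior odds = prior odds * LR
Prior odds = 8/4 = 2.0
LR = 11/6 = 1.8333
Posterior odds = 2.0 * 1.8333 = 3.6667

3.6667


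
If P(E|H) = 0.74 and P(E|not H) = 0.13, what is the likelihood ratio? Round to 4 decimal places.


Likelihood ratio = P(E|H) / P(E|not H)
= 0.74 / 0.13
= 5.6923

5.6923


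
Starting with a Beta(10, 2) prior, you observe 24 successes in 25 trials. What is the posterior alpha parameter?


For a Beta-Binomial conjugate model:
Posterior alpha = prior alpha + number of successes
= 10 + 24 = 34

34


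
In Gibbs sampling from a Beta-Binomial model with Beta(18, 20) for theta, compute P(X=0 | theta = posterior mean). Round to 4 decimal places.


Posterior mean = alpha/(alpha+beta) = 18/38 = 0.4737
P(X=0|theta=mean) = 1 - theta = 0.5263

0.5263


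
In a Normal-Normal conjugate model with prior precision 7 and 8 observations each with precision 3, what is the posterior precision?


Posterior precision = prior precision + n * observation precision
= 7 + 8 * 3
= 7 + 24 = 31

31


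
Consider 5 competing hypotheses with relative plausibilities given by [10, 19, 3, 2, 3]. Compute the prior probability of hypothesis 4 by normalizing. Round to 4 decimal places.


Sum of weights = 10 + 19 + 3 + 2 + 3 = 37
Normalized prior for H4 = 2 / 37
= 0.0541

0.0541


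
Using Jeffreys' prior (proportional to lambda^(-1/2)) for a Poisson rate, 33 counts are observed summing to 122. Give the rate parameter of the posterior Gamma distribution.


Conjugate update: Gamma(prior_shape + S, prior_rate + n).
Prior shape = 0.5, prior rate = 0.
Posterior rate = 0 + n = 33

33.0


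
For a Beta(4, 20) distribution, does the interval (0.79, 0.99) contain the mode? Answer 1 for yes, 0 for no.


Mode of Beta(a,b) = (a-1)/(a+b-2)
= (4-1)/(4+20-2) = 0.1364
Check: 0.79 <= 0.1364 <= 0.99?
Result: 0

0


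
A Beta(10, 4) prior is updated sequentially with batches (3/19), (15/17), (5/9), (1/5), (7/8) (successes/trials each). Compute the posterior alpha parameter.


Sequential conjugate updating is equivalent to a single batch update.
Total successes across all batches = 31
alpha_posterior = alpha_prior + total_successes = 10 + 31
= 41

41


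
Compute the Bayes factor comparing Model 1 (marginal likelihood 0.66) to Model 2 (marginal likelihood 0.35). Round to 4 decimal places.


BF12 = marginal likelihood of M1 / marginal likelihood of M2
= 0.66/0.35
= 1.8857

1.8857


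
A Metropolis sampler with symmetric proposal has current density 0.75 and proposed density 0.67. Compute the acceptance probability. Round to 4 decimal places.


For symmetric proposals, acceptance = min(1, pi(x*)/pi(x))
= min(1, 0.67/0.75)
= min(1, 0.8933) = 0.8933

0.8933


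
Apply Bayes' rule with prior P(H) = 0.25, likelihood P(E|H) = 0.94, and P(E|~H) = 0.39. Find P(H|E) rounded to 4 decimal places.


Step 1: Compute marginal P(E) = P(E|H)P(H) + P(E|~H)P(~H)
= 0.94*0.25 + 0.39*0.75 = 0.5275
Step 2: P(H|E) = P(E|H)P(H)/P(E) = 0.235/0.5275
= 0.4455

0.4455


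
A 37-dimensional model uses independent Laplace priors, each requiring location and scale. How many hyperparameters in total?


Per parameter: 2 (location and scale).
Total = 37 * 2 = 74

74


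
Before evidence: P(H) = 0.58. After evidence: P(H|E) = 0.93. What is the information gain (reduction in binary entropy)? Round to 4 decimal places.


Prior entropy = 0.9815
Posterior entropy = 0.3659
Information gain = 0.9815 - 0.3659 = 0.6155

0.6155


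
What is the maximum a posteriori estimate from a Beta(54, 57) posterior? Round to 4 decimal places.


The MAP estimate equals the mode of the distribution.
Mode of Beta(a,b) = (a-1)/(a+b-2)
= 53/109
= 0.4862

0.4862


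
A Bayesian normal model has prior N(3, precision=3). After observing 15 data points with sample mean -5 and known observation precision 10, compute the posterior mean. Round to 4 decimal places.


Posterior mean = (prior_precision * prior_mean + n * data_precision * data_mean) / (prior_precision + n * data_precision)
Numerator = 3*3 + 15*10*-5 = -741
Denominator = 3 + 15*10 = 153
Posterior mean = -4.8431

-4.8431


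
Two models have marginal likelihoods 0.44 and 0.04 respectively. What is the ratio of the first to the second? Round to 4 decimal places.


Evidence ratio = 0.44 / 0.04
= 11.0

11.0


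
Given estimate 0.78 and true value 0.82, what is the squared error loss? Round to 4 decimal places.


Squared error = (estimate - true)^2
Difference = -0.04
Loss = -0.04^2 = 0.0016

0.0016


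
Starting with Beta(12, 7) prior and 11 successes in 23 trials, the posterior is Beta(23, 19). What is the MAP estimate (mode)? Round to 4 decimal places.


The mode of Beta(a, b) when a > 1 and b > 1 is (a-1)/(a+b-2)
= (23 - 1) / (23 + 19 - 2)
= 22 / 40
= 0.55

0.55


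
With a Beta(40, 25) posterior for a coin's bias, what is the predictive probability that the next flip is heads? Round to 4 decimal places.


The predictive probability equals the posterior mean.
P(next = heads) = alpha / (alpha + beta)
= 40 / 65 = 0.6154

0.6154


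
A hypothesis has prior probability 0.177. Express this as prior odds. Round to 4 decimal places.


Odds = P(H) / P(not H) = 0.177 / 0.823
= 0.2151

0.2151


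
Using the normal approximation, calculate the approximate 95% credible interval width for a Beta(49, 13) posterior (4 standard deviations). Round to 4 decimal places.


Var(Beta) = 49*13/(62^2 * 63) = 0.0026
SD = 0.0513
Width ~ 4*SD = 0.2051

0.2051


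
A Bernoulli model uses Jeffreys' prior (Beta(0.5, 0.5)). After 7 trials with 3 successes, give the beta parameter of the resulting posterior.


Posterior = Beta(prior_alpha + successes, prior_beta + failures)
= Beta(0.5 + 3, 0.5 + 4)
Posterior beta = 0.5 + (n - k) = 0.5 + 4 = 4.5

4.5


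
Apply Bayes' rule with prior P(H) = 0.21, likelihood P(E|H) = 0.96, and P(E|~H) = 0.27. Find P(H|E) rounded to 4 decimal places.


Step 1: Compute marginal P(E) = P(E|H)P(H) + P(E|~H)P(~H)
= 0.96*0.21 + 0.27*0.79 = 0.4149
Step 2: P(H|E) = P(E|H)P(H)/P(E) = 0.2016/0.4149
= 0.4859

0.4859


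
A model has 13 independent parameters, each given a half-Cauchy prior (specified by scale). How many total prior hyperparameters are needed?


Each half-Cauchy prior needs 1 hyperparameter (scale).
Total = 1 * 13 = 13

13


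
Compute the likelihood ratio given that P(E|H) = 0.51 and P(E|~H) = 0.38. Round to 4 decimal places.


LR = P(E|H) / P(E|~H)
= 0.51 / 0.38 = 1.3421

1.3421


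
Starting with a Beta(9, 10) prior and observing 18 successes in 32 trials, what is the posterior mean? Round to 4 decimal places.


Posterior parameters: alpha = 9 + 18 = 27
beta = 10 + 14 = 24
Posterior mean = alpha / (alpha + beta) = 27 / 51
= 0.5294

0.5294


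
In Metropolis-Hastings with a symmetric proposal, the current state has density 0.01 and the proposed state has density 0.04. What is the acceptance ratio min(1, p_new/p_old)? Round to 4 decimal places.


Ratio = p_new / p_old = 0.04 / 0.01 = 4.0
Acceptance = min(1, 4.0) = 1.0

1.0


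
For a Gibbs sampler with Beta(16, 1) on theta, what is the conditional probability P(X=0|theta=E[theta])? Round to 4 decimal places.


E[theta] = 16/(16+1) = 0.9412
P(X=0|theta) = 1 - theta = 0.0588

0.0588


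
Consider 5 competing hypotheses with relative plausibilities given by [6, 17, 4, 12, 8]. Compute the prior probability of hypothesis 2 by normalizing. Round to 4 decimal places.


Sum of weights = 6 + 17 + 4 + 12 + 8 = 47
Normalized prior for H2 = 17 / 47
= 0.3617

0.3617


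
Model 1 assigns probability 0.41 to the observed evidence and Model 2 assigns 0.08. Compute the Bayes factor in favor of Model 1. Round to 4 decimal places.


BF = P(data|M1) / P(data|M2)
= 0.41 / 0.08 = 5.125

5.125


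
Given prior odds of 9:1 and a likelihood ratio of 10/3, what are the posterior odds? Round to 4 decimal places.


Posterior odds = prior odds * LR
Prior odds = 9/1 = 9.0
LR = 10/3 = 3.3333
Posterior odds = 9.0 * 3.3333 = 30.0

30.0


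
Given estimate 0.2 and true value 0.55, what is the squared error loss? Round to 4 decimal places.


Squared error = (estimate - true)^2
Difference = -0.35
Loss = -0.35^2 = 0.1225

0.1225


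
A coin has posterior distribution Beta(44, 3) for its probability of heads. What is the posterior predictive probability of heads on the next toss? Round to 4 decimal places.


Posterior predictive = E[theta] = alpha/(alpha+beta)
= 44/47
= 0.9362

0.9362


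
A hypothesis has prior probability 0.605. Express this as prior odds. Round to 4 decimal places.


Odds = P(H) / P(not H) = 0.605 / 0.395
= 1.5316

1.5316


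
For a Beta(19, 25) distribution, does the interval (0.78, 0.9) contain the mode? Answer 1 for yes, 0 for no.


Mode of Beta(a,b) = (a-1)/(a+b-2)
= (19-1)/(19+25-2) = 0.4286
Check: 0.78 <= 0.4286 <= 0.9?
Result: 0

0


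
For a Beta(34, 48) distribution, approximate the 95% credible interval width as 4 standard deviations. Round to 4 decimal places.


Variance of Beta(a,b) = ab / ((a+b)^2 * (a+b+1))
= 34*48 / ((82)^2 * 83)
= 0.0029
SD = sqrt(0.0029) = 0.0541
Width = 4 * SD = 0.2163

0.2163


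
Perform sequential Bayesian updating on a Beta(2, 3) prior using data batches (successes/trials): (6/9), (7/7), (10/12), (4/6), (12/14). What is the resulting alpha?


Accumulate successes: 39
Posterior alpha = prior alpha + sum of successes
= 2 + 39 = 41

41


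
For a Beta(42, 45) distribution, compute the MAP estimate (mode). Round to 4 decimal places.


MAP = mode = (a-1)/(a+b-2)
= (42-1)/(42+45-2)
= 41/85 = 0.4824

0.4824


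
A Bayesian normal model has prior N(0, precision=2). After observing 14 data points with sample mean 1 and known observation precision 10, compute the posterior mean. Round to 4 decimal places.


Posterior mean = (prior_precision * prior_mean + n * data_precision * data_mean) / (prior_precision + n * data_precision)
Numerator = 2*0 + 14*10*1 = 140
Denominator = 2 + 14*10 = 142
Posterior mean = 0.9859

0.9859


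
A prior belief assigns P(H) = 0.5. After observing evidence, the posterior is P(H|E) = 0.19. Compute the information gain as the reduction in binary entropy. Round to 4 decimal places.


H(prior) = -0.5*log2(0.5) - 0.5*log2(0.5)
= 1.0
H(post) = -0.19*log2(0.19) - 0.81*log2(0.81)
= 0.7015
IG = 1.0 - 0.7015 = 0.2985

0.2985


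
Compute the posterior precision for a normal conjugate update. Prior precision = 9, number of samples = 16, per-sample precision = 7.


tau_post = tau_0 + n * tau
= 9 + 16 * 7 = 121

121


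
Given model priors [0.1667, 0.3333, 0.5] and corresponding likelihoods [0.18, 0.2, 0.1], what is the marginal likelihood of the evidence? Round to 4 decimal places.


P(E) = sum_i P(M_i) P(E|M_i)
= 0.03 + 0.0667 + 0.05
= 0.1467

0.1467


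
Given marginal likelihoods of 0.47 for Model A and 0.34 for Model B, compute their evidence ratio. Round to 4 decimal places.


Ratio = ML(A) / ML(B) = 0.47/0.34
= 1.3824

1.3824


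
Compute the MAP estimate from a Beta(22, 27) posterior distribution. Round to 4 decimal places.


MAP = mode of Beta distribution
= (alpha - 1)/(alpha + beta - 2)
= (22-1)/(22+27-2)
= 21/47 = 0.4468

0.4468


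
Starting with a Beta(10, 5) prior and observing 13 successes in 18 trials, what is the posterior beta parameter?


Posterior beta = prior beta + failures
Failures = 18 - 13 = 5
beta_post = 5 + 5 = 10

10


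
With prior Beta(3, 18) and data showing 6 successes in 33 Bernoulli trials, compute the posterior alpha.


Conjugate update: alpha_posterior = alpha_prior + k
= 3 + 6 = 9

9


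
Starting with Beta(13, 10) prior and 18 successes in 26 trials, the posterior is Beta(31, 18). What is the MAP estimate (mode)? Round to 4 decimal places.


The mode of Beta(a, b) when a > 1 and b > 1 is (a-1)/(a+b-2)
= (31 - 1) / (31 + 18 - 2)
= 30 / 47
= 0.6383

0.6383


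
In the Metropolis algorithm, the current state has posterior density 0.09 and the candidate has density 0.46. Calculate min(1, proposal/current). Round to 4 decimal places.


Ratio = 0.46/0.09 = 5.1111
Acceptance probability = min(1, 5.1111)
= 1.0

1.0


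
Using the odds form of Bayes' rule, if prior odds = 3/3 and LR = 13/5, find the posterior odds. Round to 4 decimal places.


Bayes' rule in odds form: posterior odds = prior odds * LR
= (3 * 13) / (3 * 5)
= 39/15 = 2.6

2.6


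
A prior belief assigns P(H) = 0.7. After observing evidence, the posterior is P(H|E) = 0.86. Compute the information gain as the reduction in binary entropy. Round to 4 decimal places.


H(prior) = -0.7*log2(0.7) - 0.3*log2(0.3)
= 0.8813
H(post) = -0.86*log2(0.86) - 0.14*log2(0.14)
= 0.5842
IG = 0.8813 - 0.5842 = 0.2971

0.2971


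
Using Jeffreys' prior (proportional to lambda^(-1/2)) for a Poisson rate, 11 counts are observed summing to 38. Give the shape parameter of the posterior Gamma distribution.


Conjugate update: Gamma(prior_shape + S, prior_rate + n).
Prior shape = 0.5, prior rate = 0.
Posterior shape = 0.5 + S = 0.5 + 38 = 38.5

38.5


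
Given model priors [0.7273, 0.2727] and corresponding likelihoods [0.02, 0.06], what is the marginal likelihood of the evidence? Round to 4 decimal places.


P(E) = sum_i P(M_i) P(E|M_i)
= 0.0145 + 0.0164
= 0.0309

0.0309


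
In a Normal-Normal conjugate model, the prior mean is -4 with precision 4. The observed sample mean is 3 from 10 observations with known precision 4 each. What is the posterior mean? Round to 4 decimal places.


Posterior precision = tau0 + n*tau = 4 + 10*4 = 44
Posterior mean = (tau0*mu0 + n*tau*xbar) / posterior_precision
= (4*-4 + 10*4*3) / 44
= 104 / 44 = 2.3636

2.3636


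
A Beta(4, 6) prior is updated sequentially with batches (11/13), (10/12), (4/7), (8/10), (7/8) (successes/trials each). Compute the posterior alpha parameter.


Sequential conjugate updating is equivalent to a single batch update.
Total successes across all batches = 40
alpha_posterior = alpha_prior + total_successes = 4 + 40
= 44

44


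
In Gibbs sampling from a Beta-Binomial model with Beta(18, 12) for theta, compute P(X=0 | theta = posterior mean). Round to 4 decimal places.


Posterior mean = alpha/(alpha+beta) = 18/30 = 0.6
P(X=0|theta=mean) = 1 - theta = 0.4

0.4


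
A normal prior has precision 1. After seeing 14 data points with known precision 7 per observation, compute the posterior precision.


In the conjugate normal model, precisions add:
tau_posterior = tau_prior + n * tau_data
= 1 + 14*7 = 99

99


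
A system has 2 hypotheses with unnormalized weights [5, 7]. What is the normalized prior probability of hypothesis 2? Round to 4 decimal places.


The normalized prior is the weight divided by the total.
Total weight = 12
P(H2) = 7 / 12 = 0.5833

0.5833


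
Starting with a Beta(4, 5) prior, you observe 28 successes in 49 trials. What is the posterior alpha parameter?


For a Beta-Binomial conjugate model:
Posterior alpha = prior alpha + number of successes
= 4 + 28 = 32

32


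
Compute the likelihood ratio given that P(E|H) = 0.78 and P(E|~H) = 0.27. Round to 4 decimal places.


LR = P(E|H) / P(E|~H)
= 0.78 / 0.27 = 2.8889

2.8889


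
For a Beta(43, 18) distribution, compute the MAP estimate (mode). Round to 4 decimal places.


MAP = mode = (a-1)/(a+b-2)
= (43-1)/(43+18-2)
= 42/59 = 0.7119

0.7119


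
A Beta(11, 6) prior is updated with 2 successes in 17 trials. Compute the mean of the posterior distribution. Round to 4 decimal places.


After update: Beta(13, 21)
Mean = 13 / (13 + 21) = 13 / 34
= 0.3824

0.3824


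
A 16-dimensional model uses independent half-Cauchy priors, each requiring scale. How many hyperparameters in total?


Per parameter: 1 (scale).
Total = 16 * 1 = 16

16


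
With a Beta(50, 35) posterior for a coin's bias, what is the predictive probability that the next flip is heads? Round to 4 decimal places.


The predictive probability equals the posterior mean.
P(next = heads) = alpha / (alpha + beta)
= 50 / 85 = 0.5882

0.5882


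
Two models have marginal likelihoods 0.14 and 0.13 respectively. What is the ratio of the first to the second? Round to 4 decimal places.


Evidence ratio = 0.14 / 0.13
= 1.0769

1.0769


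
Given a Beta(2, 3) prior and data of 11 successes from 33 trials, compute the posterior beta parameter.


Number of failures = 33 - 11 = 22
Posterior beta = 3 + 22 = 25

25


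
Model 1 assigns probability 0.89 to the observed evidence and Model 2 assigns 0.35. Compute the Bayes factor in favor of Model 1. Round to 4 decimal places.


BF = P(data|M1) / P(data|M2)
= 0.89 / 0.35 = 2.5429

2.5429


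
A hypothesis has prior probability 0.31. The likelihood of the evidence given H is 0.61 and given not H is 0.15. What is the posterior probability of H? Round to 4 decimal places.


Using Bayes' theorem:
P(E) = 0.31 * 0.61 + 0.69 * 0.15
P(E) = 0.2926
P(H|E) = (0.31 * 0.61) / 0.2926 = 0.6463

0.6463


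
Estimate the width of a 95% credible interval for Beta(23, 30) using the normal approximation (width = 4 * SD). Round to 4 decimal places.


For Beta(a,b): Var = ab/((a+b)^2(a+b+1))
Var = 0.0045, SD = 0.0674
Approximate 95% CI width = 4 * 0.0674 = 0.2698

0.2698


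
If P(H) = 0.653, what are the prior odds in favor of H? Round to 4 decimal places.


Prior odds = P(H) / (1 - P(H))
= 0.653 / 0.347
= 1.8818

1.8818


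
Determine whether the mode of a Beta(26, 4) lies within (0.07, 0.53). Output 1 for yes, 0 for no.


First find the mode: (a-1)/(a+b-2) = 0.8929
Is 0.8929 in (0.07, 0.53)? 0

0


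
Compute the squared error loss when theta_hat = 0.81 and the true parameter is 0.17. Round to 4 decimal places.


L = (theta_hat - theta_true)^2
= (0.81 - 0.17)^2
= 0.64^2 = 0.4096

0.4096


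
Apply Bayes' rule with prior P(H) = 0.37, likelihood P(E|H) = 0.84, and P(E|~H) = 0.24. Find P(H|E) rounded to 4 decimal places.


Step 1: Compute marginal P(E) = P(E|H)P(H) + P(E|~H)P(~H)
= 0.84*0.37 + 0.24*0.63 = 0.462
Step 2: P(H|E) = P(E|H)P(H)/P(E) = 0.3108/0.462
= 0.6727

0.6727


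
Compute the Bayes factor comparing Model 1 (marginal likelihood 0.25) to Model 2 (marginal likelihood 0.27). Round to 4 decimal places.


BF12 = marginal likelihood of M1 / marginal likelihood of M2
= 0.25/0.27
= 0.9259

0.9259


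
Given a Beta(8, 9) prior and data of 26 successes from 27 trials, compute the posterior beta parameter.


Number of failures = 27 - 26 = 1
Posterior beta = 9 + 1 = 10

10


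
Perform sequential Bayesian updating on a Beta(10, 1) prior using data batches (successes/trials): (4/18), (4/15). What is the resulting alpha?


Accumulate successes: 8
Posterior alpha = prior alpha + sum of successes
= 10 + 8 = 18

18


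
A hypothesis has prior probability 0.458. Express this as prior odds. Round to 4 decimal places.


Odds = P(H) / P(not H) = 0.458 / 0.542
= 0.845

0.845


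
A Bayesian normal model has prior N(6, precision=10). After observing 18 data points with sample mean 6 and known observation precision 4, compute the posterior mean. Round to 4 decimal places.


Posterior mean = (prior_precision * prior_mean + n * data_precision * data_mean) / (prior_precision + n * data_precision)
Numerator = 10*6 + 18*4*6 = 492
Denominator = 10 + 18*4 = 82
Posterior mean = 6.0

6.0


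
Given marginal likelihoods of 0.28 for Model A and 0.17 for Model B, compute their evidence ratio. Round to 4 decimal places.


Ratio = ML(A) / ML(B) = 0.28/0.17
= 1.6471

1.6471


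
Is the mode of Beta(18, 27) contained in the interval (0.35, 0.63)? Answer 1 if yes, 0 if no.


Mode = (a-1)/(a+b-2) = 17/43 = 0.3953
Interval: (0.35, 0.63)
Contains mode? 1

1


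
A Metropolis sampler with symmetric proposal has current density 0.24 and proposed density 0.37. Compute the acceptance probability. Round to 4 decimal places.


For symmetric proposals, acceptance = min(1, pi(x*)/pi(x))
= min(1, 0.37/0.24)
= min(1, 1.5417) = 1.0

1.0


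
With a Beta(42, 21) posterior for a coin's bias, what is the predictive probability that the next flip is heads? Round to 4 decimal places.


The predictive probability equals the posterior mean.
P(next = heads) = alpha / (alpha + beta)
= 42 / 63 = 0.6667

0.6667


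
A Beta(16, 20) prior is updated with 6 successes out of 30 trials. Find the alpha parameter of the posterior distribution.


In the Beta-Binomial conjugate update:
alpha_post = alpha_prior + successes
= 16 + 6
= 22

22


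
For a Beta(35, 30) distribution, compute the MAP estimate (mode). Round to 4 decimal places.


MAP = mode = (a-1)/(a+b-2)
= (35-1)/(35+30-2)
= 34/63 = 0.5397

0.5397


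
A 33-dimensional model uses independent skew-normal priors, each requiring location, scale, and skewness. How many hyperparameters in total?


Per parameter: 3 (location, scale, and skewness).
Total = 33 * 3 = 99

99


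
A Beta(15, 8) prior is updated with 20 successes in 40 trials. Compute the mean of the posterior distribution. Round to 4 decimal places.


After update: Beta(35, 28)
Mean = 35 / (35 + 28) = 35 / 63
= 0.5556

0.5556


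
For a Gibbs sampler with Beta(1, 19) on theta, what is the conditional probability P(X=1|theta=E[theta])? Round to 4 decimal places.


E[theta] = 1/(1+19) = 0.05
P(X=1|theta) = theta = 0.05

0.05


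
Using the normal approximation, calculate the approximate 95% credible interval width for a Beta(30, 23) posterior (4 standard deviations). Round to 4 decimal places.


Var(Beta) = 30*23/(53^2 * 54) = 0.0045
SD = 0.0674
Width ~ 4*SD = 0.2698

0.2698


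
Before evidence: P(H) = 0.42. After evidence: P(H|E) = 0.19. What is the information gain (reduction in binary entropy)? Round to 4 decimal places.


Prior entropy = 0.9815
Posterior entropy = 0.7015
Information gain = 0.9815 - 0.7015 = 0.28

0.28


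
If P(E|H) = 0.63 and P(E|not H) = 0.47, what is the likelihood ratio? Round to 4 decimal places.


Likelihood ratio = P(E|H) / P(E|not H)
= 0.63 / 0.47
= 1.3404

1.3404


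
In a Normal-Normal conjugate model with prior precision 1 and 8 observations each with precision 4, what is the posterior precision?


Posterior precision = prior precision + n * observation precision
= 1 + 8 * 4
= 1 + 32 = 33

33


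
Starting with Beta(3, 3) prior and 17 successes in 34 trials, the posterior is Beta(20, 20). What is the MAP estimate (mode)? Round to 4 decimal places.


The mode of Beta(a, b) when a > 1 and b > 1 is (a-1)/(a+b-2)
= (20 - 1) / (20 + 20 - 2)
= 19 / 38
= 0.5

0.5


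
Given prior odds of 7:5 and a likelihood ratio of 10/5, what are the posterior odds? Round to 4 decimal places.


Posterior odds = prior odds * LR
Prior odds = 7/5 = 1.4
LR = 10/5 = 2.0
Posterior odds = 1.4 * 2.0 = 2.8

2.8


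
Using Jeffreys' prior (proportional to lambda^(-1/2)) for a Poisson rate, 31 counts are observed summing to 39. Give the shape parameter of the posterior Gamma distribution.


Conjugate update: Gamma(prior_shape + S, prior_rate + n).
Prior shape = 0.5, prior rate = 0.
Posterior shape = 0.5 + S = 0.5 + 39 = 39.5

39.5


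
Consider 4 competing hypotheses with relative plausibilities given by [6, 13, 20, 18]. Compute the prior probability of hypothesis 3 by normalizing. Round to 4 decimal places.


Sum of weights = 6 + 13 + 20 + 18 = 57
Normalized prior for H3 = 20 / 57
= 0.3509

0.3509


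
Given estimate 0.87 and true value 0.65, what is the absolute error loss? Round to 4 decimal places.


Absolute error = |estimate - true|
= |0.22| = 0.22

0.22


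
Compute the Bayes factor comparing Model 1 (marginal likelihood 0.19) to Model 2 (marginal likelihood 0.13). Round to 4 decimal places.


BF12 = marginal likelihood of M1 / marginal likelihood of M2
= 0.19/0.13
= 1.4615

1.4615


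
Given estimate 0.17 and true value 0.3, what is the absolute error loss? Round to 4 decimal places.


Absolute error = |estimate - true|
= |-0.13| = 0.13

0.13


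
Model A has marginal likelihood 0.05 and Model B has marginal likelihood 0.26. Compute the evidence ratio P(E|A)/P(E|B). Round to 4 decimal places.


Evidence ratio = P(E|A) / P(E|B)
= 0.05 / 0.26
= 0.1923

0.1923


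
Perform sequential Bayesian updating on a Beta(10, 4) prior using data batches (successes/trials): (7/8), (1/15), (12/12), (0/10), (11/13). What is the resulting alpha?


Accumulate successes: 31
Posterior alpha = prior alpha + sum of successes
= 10 + 31 = 41

41


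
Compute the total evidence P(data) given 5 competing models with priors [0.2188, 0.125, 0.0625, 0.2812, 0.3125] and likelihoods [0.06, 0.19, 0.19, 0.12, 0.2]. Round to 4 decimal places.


Marginal likelihood = sum P(model_i) * P(data|model_i)
Model 1: 0.2188 * 0.06 = 0.0131
Model 2: 0.125 * 0.19 = 0.0238
Model 3: 0.0625 * 0.19 = 0.0119
Model 4: 0.2812 * 0.12 = 0.0337
Model 5: 0.3125 * 0.2 = 0.0625
Total = 0.145

0.145


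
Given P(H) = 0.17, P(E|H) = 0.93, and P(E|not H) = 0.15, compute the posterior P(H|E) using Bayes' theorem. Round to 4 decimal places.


By Bayes' theorem: P(H|E) = P(E|H)*P(H) / P(E)
P(E) = P(E|H)*P(H) + P(E|not H)*P(not H)
P(E) = 0.93*0.17 + 0.15*0.83 = 0.2826
P(H|E) = 0.93*0.17 / 0.2826 = 0.5594

0.5594


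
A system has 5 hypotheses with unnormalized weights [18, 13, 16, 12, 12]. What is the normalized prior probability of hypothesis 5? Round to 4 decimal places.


The normalized prior is the weight divided by the total.
Total weight = 71
P(H5) = 12 / 71 = 0.169

0.169


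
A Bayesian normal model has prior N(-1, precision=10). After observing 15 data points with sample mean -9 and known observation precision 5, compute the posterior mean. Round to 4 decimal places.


Posterior mean = (prior_precision * prior_mean + n * data_precision * data_mean) / (prior_precision + n * data_precision)
Numerator = 10*-1 + 15*5*-9 = -685
Denominator = 10 + 15*5 = 85
Posterior mean = -8.0588

-8.0588


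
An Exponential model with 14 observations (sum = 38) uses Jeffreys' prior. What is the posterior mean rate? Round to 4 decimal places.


Posterior Gamma(14, 38)
E[lambda] = 14/38 = 0.3684

0.3684


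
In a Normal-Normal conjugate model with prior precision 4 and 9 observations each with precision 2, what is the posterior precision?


Posterior precision = prior precision + n * observation precision
= 4 + 9 * 2
= 4 + 18 = 22

22


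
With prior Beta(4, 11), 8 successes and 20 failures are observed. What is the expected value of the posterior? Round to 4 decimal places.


Posterior = Beta(12, 31)
E[theta] = alpha/(alpha+beta)
= 12/43 = 0.2791

0.2791


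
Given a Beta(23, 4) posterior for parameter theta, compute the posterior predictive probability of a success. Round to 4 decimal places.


For a Beta-Bernoulli model, the predictive probability is the mean:
P(success) = 23/(23+4) = 23/27 = 0.8519

0.8519


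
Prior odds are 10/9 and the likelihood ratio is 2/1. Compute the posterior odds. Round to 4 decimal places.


Posterior odds = prior odds * likelihood ratio
= (10/9) * (2/1)
= 20 / 9
= 2.2222

2.2222


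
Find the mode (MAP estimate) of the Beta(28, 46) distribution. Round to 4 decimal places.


For Beta(a,b) with a,b > 1:
Mode = (a-1)/(a+b-2) = (28-1)/(74-2)
= 27/72 = 0.375

0.375


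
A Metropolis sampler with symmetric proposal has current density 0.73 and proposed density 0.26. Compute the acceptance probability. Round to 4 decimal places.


For symmetric proposals, acceptance = min(1, pi(x*)/pi(x))
= min(1, 0.26/0.73)
= min(1, 0.3562) = 0.3562

0.3562


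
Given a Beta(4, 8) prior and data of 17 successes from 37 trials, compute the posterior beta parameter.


Number of failures = 37 - 17 = 20
Posterior beta = 8 + 20 = 28

28


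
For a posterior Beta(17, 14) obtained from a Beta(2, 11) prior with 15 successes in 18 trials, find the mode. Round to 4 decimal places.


Mode = (alpha - 1) / (alpha + beta - 2)
= 16 / 29
= 0.5517

0.5517


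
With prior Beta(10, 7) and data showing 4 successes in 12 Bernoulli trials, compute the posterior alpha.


Conjugate update: alpha_posterior = alpha_prior + k
= 10 + 4 = 14

14


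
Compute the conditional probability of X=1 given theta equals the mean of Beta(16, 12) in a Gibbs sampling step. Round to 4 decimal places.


Mean of Beta(16, 12) = 0.5714
P(X=1 | theta=0.5714) = 0.5714

0.5714


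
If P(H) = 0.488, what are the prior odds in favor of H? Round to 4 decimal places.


Prior odds = P(H) / (1 - P(H))
= 0.488 / 0.512
= 0.9531

0.9531


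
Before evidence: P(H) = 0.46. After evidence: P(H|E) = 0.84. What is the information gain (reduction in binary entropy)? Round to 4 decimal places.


Prior entropy = 0.9954
Posterior entropy = 0.6343
Information gain = 0.9954 - 0.6343 = 0.3611

0.3611


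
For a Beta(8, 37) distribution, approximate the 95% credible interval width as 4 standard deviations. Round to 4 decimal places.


Variance of Beta(a,b) = ab / ((a+b)^2 * (a+b+1))
= 8*37 / ((45)^2 * 46)
= 0.0032
SD = sqrt(0.0032) = 0.0564
Width = 4 * SD = 0.2255

0.2255


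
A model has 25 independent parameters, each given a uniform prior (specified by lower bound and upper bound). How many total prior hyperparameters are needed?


Each uniform prior needs 2 hyperparameters (lower bound and upper bound).
Total = 2 * 25 = 50

50


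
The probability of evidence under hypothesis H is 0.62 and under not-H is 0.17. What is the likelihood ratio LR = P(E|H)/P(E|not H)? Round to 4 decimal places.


LR = 0.62 / 0.17
= 3.6471

3.6471


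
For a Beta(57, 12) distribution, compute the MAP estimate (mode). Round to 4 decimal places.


MAP = mode = (a-1)/(a+b-2)
= (57-1)/(57+12-2)
= 56/67 = 0.8358

0.8358


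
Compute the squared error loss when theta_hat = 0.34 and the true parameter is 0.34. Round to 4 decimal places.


L = (theta_hat - theta_true)^2
= (0.34 - 0.34)^2
= 0.0^2 = 0.0

0.0


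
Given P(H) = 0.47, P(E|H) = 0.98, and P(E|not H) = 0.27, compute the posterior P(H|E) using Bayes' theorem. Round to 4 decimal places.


By Bayes' theorem: P(H|E) = P(E|H)*P(H) / P(E)
P(E) = P(E|H)*P(H) + P(E|not H)*P(not H)
P(E) = 0.98*0.47 + 0.27*0.53 = 0.6037
P(H|E) = 0.98*0.47 / 0.6037 = 0.763

0.763


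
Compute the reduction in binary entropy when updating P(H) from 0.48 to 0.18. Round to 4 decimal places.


H_before = -p*log2(p) - (1-p)*log2(1-p) for p=0.48: 0.9988
H_after for p=0.18: 0.6801
Reduction = 0.9988 - 0.6801 = 0.3188

0.3188


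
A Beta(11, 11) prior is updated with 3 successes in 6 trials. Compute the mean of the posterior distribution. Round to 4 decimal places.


After update: Beta(14, 14)
Mean = 14 / (14 + 14) = 14 / 28
= 0.5

0.5


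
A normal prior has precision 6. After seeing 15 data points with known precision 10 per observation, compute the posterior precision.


In the conjugate normal model, precisions add:
tau_posterior = tau_prior + n * tau_data
= 6 + 15*10 = 156

156


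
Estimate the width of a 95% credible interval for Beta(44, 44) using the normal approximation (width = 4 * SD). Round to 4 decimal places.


For Beta(a,b): Var = ab/((a+b)^2(a+b+1))
Var = 0.0028, SD = 0.053
Approximate 95% CI width = 4 * 0.053 = 0.212

0.212


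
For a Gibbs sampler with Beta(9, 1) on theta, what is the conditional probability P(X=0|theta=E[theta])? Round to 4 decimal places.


E[theta] = 9/(9+1) = 0.9
P(X=0|theta) = 1 - theta = 0.1

0.1


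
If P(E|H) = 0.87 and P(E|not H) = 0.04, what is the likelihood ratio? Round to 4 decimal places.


Likelihood ratio = P(E|H) / P(E|not H)
= 0.87 / 0.04
= 21.75

21.75
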